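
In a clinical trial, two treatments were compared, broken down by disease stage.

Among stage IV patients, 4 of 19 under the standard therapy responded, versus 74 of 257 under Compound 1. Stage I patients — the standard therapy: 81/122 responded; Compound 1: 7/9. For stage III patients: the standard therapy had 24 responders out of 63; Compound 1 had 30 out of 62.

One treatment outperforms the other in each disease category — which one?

Compound 1

Stage IV: the standard therapy 4/19 = 21.1%, Compound 1 74/257 = 28.8% → Compound 1
Stage I: the standard therapy 81/122 = 66.4%, Compound 1 7/9 = 77.8% → Compound 1
Stage III: the standard therapy 24/63 = 38.1%, Compound 1 30/62 = 48.4% → Compound 1
Compound 1 has the higher rate in all 3 groups.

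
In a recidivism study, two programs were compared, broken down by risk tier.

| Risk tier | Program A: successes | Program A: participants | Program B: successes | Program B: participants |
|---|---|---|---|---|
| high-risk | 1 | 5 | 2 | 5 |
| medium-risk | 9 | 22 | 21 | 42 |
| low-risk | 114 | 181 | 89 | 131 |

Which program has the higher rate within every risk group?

Program B

High-risk: Program A 1/5 = 20.0%, Program B 2/5 = 40.0% → Program B
Medium-risk: Program A 9/22 = 40.9%, Program B 21/42 = 50.0% → Program B
Low-risk: Program A 114/181 = 63.0%, Program B 89/131 = 67.9% → Program B
Program B has the higher rate in all 3 groups.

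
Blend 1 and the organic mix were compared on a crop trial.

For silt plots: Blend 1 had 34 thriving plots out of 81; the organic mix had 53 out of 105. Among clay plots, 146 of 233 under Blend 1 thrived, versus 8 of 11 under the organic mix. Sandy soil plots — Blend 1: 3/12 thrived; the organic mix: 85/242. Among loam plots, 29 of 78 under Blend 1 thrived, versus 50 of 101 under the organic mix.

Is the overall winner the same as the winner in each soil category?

Silt: Blend 1 34/81 = 42.0%, the organic mix 53/105 = 50.5% → the organic mix
Clay: Blend 1 146/233 = 62.7%, the organic mix 8/11 = 72.7% → the organic mix
Sandy soil: Blend 1 3/12 = 25.0%, the organic mix 85/242 = 35.1% → the organic mix
Loam: Blend 1 29/78 = 37.2%, the organic mix 50/101 = 49.5% → the organic mix
Overall: Blend 1 212/404 = 52.5%, the organic mix 196/459 = 42.7% → Blend 1
The organic mix wins each soil group but Blend 1 wins overall — the comparison reverses. The organic mix's plots skew toward sandy soil, which has a lower base rate.

No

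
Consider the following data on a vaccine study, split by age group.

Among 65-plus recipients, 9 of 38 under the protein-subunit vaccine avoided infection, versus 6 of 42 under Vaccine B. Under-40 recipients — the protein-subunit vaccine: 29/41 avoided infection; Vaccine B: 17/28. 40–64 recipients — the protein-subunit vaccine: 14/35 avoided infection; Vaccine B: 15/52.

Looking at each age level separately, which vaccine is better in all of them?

the protein-subunit vaccine

65-plus: the protein-subunit vaccine 9/38 = 23.7%, Vaccine B 6/42 = 14.3% → the protein-subunit vaccine
Under-40: the protein-subunit vaccine 29/41 = 70.7%, Vaccine B 17/28 = 60.7% → the protein-subunit vaccine
40–64: the protein-subunit vaccine 14/35 = 40.0%, Vaccine B 15/52 = 28.8% → the protein-subunit vaccine
The protein-subunit vaccine has the higher rate in all 3 groups.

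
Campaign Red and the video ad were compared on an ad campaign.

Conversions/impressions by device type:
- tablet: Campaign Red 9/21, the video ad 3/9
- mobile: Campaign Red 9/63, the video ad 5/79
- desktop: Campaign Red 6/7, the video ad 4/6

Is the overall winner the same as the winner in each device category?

Tablet: Campaign Red 9/21 = 42.9%, the video ad 3/9 = 33.3% → Campaign Red
Mobile: Campaign Red 9/63 = 14.3%, the video ad 5/79 = 6.3% → Campaign Red
Desktop: Campaign Red 6/7 = 85.7%, the video ad 4/6 = 66.7% → Campaign Red
Overall: Campaign Red 24/91 = 26.4%, the video ad 12/94 = 12.8% → Campaign Red
Campaign Red wins overall and in every device group — no reversal.

Yes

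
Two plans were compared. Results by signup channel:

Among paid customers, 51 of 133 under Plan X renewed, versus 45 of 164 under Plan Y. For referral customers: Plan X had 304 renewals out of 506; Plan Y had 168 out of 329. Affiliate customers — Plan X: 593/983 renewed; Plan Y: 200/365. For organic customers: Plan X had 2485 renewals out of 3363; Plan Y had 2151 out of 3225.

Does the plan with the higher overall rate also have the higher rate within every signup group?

Paid: Plan X 51/133 = 38.3%, Plan Y 45/164 = 27.4% → Plan X
Referral: Plan X 304/506 = 60.1%, Plan Y 168/329 = 51.1% → Plan X
Affiliate: Plan X 593/983 = 60.3%, Plan Y 200/365 = 54.8% → Plan X
Organic: Plan X 2485/3363 = 73.9%, Plan Y 2151/3225 = 66.7% → Plan X
Overall: Plan X 3433/4985 = 68.9%, Plan Y 2564/4083 = 62.8% → Plan X
Plan X wins overall and in every signup group — no reversal.

Yes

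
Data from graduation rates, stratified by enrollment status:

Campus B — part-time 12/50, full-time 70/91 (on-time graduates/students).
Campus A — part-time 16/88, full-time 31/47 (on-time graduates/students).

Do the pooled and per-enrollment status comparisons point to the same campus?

Yes

Part-time: Campus B 12/50 = 24.0%, Campus A 16/88 = 18.2% → Campus B
Full-time: Campus B 70/91 = 76.9%, Campus A 31/47 = 66.0% → Campus B
Overall: Campus B 82/141 = 58.2%, Campus A 47/135 = 34.8% → Campus B
Campus B wins overall and in every enrollment group — no reversal.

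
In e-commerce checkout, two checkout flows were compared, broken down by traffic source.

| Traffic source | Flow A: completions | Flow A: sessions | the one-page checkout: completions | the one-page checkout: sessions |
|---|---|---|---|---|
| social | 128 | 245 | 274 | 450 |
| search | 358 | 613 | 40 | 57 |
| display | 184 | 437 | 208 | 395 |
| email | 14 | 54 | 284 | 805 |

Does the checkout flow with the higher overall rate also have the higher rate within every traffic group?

Social: Flow A 128/245 = 52.2%, the one-page checkout 274/450 = 60.9% → the one-page checkout
Search: Flow A 358/613 = 58.4%, the one-page checkout 40/57 = 70.2% → the one-page checkout
Display: Flow A 184/437 = 42.1%, the one-page checkout 208/395 = 52.7% → the one-page checkout
Email: Flow A 14/54 = 25.9%, the one-page checkout 284/805 = 35.3% → the one-page checkout
Overall: Flow A 684/1349 = 50.7%, the one-page checkout 806/1707 = 47.2% → Flow A
The one-page checkout wins each traffic group but Flow A wins overall — the comparison reverses. The one-page checkout's sessions skew toward email, which has a lower base rate.

No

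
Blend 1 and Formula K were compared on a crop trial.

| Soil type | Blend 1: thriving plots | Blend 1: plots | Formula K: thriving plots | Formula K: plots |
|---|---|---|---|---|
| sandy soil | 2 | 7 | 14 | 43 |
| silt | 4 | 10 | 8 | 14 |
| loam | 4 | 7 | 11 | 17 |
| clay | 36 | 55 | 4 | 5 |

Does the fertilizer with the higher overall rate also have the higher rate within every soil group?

Sandy soil: Blend 1 2/7 = 28.6%, Formula K 14/43 = 32.6% → Formula K
Silt: Blend 1 4/10 = 40.0%, Formula K 8/14 = 57.1% → Formula K
Loam: Blend 1 4/7 = 57.1%, Formula K 11/17 = 64.7% → Formula K
Clay: Blend 1 36/55 = 65.5%, Formula K 4/5 = 80.0% → Formula K
Overall: Blend 1 46/79 = 58.2%, Formula K 37/79 = 46.8% → Blend 1
Formula K wins each soil group but Blend 1 wins overall — the comparison reverses. Formula K's plots skew toward sandy soil, which has a lower base rate.

No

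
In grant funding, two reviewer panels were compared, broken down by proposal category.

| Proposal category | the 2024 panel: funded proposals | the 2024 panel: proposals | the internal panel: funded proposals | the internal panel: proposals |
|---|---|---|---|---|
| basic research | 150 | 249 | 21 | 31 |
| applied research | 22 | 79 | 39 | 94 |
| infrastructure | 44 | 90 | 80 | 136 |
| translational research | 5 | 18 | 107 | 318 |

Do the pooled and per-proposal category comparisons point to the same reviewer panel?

No

Basic research: the 2024 panel 150/249 = 60.2%, the internal panel 21/31 = 67.7% → the internal panel
Applied research: the 2024 panel 22/79 = 27.8%, the internal panel 39/94 = 41.5% → the internal panel
Infrastructure: the 2024 panel 44/90 = 48.9%, the internal panel 80/136 = 58.8% → the internal panel
Translational research: the 2024 panel 5/18 = 27.8%, the internal panel 107/318 = 33.6% → the internal panel
Overall: the 2024 panel 221/436 = 50.7%, the internal panel 247/579 = 42.7% → the 2024 panel
The internal panel wins each proposal group but the 2024 panel wins overall — the comparison reverses. The internal panel's proposals skew toward translational research, which has a lower base rate.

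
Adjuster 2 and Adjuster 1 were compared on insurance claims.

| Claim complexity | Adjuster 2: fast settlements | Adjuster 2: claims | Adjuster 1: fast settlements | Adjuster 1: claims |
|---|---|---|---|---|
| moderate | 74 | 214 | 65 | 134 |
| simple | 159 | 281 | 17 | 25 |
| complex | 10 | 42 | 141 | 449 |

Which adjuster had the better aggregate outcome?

Moderate: Adjuster 2 74/214 = 34.6%, Adjuster 1 65/134 = 48.5% → Adjuster 1
Simple: Adjuster 2 159/281 = 56.6%, Adjuster 1 17/25 = 68.0% → Adjuster 1
Complex: Adjuster 2 10/42 = 23.8%, Adjuster 1 141/449 = 31.4% → Adjuster 1
Overall: Adjuster 2 243/537 = 45.3%, Adjuster 1 223/608 = 36.7% → Adjuster 2
(Adjuster 1 wins every claim group but Adjuster 2 wins overall — Adjuster 1's claims skew toward the low-rate complex group.)

Adjuster 2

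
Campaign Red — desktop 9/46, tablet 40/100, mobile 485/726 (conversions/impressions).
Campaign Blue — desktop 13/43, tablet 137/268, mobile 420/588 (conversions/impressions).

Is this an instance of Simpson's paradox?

No

Desktop: Campaign Red 9/46 = 19.6%, Campaign Blue 13/43 = 30.2% → Campaign Blue
Tablet: Campaign Red 40/100 = 40.0%, Campaign Blue 137/268 = 51.1% → Campaign Blue
Mobile: Campaign Red 485/726 = 66.8%, Campaign Blue 420/588 = 71.4% → Campaign Blue
Overall: Campaign Red 534/872 = 61.2%, Campaign Blue 570/899 = 63.4% → Campaign Blue
Campaign Blue wins overall and in every device group — no reversal.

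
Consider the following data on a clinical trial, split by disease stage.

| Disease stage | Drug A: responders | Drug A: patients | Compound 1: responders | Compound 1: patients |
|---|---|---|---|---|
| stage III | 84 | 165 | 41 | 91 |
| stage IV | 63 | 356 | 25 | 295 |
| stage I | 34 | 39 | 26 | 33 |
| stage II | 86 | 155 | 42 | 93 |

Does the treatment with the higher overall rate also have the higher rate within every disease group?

Stage III: Drug A 84/165 = 50.9%, Compound 1 41/91 = 45.1% → Drug A
Stage IV: Drug A 63/356 = 17.7%, Compound 1 25/295 = 8.5% → Drug A
Stage I: Drug A 34/39 = 87.2%, Compound 1 26/33 = 78.8% → Drug A
Stage II: Drug A 86/155 = 55.5%, Compound 1 42/93 = 45.2% → Drug A
Overall: Drug A 267/715 = 37.3%, Compound 1 134/512 = 26.2% → Drug A
Drug A wins overall and in every disease group — no reversal.

Yes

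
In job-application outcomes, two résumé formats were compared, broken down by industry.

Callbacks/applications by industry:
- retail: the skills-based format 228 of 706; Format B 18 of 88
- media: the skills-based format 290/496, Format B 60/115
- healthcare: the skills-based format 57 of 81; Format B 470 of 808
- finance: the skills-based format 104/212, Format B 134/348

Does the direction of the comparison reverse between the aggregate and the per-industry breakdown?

Retail: the skills-based format 228/706 = 32.3%, Format B 18/88 = 20.5% → the skills-based format
Media: the skills-based format 290/496 = 58.5%, Format B 60/115 = 52.2% → the skills-based format
Healthcare: the skills-based format 57/81 = 70.4%, Format B 470/808 = 58.2% → the skills-based format
Finance: the skills-based format 104/212 = 49.1%, Format B 134/348 = 38.5% → the skills-based format
Overall: the skills-based format 679/1495 = 45.4%, Format B 682/1359 = 50.2% → Format B
The skills-based format wins each industry group but Format B wins overall — the comparison reverses. The skills-based format's applications skew toward retail, which has a lower base rate.

Yes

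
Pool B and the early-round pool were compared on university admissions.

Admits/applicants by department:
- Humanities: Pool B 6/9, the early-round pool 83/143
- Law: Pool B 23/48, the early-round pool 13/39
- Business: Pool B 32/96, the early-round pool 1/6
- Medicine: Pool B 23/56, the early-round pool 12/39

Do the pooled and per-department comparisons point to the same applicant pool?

Humanities: Pool B 6/9 = 66.7%, the early-round pool 83/143 = 58.0% → Pool B
Law: Pool B 23/48 = 47.9%, the early-round pool 13/39 = 33.3% → Pool B
Business: Pool B 32/96 = 33.3%, the early-round pool 1/6 = 16.7% → Pool B
Medicine: Pool B 23/56 = 41.1%, the early-round pool 12/39 = 30.8% → Pool B
Overall: Pool B 84/209 = 40.2%, the early-round pool 109/227 = 48.0% → the early-round pool
Pool B wins each department group but the early-round pool wins overall — the comparison reverses. Pool B's applicants skew toward Business, which has a lower base rate.

No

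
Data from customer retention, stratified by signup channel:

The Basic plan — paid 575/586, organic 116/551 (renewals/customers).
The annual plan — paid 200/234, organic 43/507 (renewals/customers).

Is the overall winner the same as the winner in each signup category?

Yes

Paid: the Basic plan 575/586 = 98.1%, the annual plan 200/234 = 85.5% → the Basic plan
Organic: the Basic plan 116/551 = 21.1%, the annual plan 43/507 = 8.5% → the Basic plan
Overall: the Basic plan 691/1137 = 60.8%, the annual plan 243/741 = 32.8% → the Basic plan
The Basic plan wins overall and in every signup group — no reversal.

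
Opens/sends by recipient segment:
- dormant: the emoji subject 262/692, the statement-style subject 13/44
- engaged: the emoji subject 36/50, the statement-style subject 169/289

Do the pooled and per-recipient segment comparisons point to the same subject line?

No

Dormant: the emoji subject 262/692 = 37.9%, the statement-style subject 13/44 = 29.5% → the emoji subject
Engaged: the emoji subject 36/50 = 72.0%, the statement-style subject 169/289 = 58.5% → the emoji subject
Overall: the emoji subject 298/742 = 40.2%, the statement-style subject 182/333 = 54.7% → the statement-style subject
The emoji subject wins each recipient group but the statement-style subject wins overall — the comparison reverses. The emoji subject's sends skew toward dormant, which has a lower base rate.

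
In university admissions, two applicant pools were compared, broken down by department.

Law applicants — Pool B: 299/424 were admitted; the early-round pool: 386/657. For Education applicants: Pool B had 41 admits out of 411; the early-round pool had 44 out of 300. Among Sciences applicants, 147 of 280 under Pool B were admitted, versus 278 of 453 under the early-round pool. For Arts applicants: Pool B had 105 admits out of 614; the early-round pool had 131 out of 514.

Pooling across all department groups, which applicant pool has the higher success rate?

the early-round pool

Law: Pool B 299/424 = 70.5%, the early-round pool 386/657 = 58.8% → Pool B
Education: Pool B 41/411 = 10.0%, the early-round pool 44/300 = 14.7% → the early-round pool
Sciences: Pool B 147/280 = 52.5%, the early-round pool 278/453 = 61.4% → the early-round pool
Arts: Pool B 105/614 = 17.1%, the early-round pool 131/514 = 25.5% → the early-round pool
Overall: Pool B 592/1729 = 34.2%, the early-round pool 839/1924 = 43.6% → the early-round pool
(Neither sweeps every department group, but the early-round pool has the higher pooled rate.)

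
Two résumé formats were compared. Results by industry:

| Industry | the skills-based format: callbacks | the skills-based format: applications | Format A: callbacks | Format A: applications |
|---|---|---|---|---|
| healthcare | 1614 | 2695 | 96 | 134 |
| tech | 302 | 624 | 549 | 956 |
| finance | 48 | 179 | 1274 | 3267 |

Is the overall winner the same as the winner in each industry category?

Healthcare: the skills-based format 1614/2695 = 59.9%, Format A 96/134 = 71.6% → Format A
Tech: the skills-based format 302/624 = 48.4%, Format A 549/956 = 57.4% → Format A
Finance: the skills-based format 48/179 = 26.8%, Format A 1274/3267 = 39.0% → Format A
Overall: the skills-based format 1964/3498 = 56.1%, Format A 1919/4357 = 44.0% → the skills-based format
Format A wins each industry group but the skills-based format wins overall — the comparison reverses. Format A's applications skew toward finance, which has a lower base rate.

No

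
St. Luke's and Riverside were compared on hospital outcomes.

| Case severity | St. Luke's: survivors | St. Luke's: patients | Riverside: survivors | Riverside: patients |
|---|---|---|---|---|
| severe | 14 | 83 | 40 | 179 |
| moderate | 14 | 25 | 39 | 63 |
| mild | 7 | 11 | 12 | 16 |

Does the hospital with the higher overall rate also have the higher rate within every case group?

Severe: St. Luke's 14/83 = 16.9%, Riverside 40/179 = 22.3% → Riverside
Moderate: St. Luke's 14/25 = 56.0%, Riverside 39/63 = 61.9% → Riverside
Mild: St. Luke's 7/11 = 63.6%, Riverside 12/16 = 75.0% → Riverside
Overall: St. Luke's 35/119 = 29.4%, Riverside 91/258 = 35.3% → Riverside
Riverside wins overall and in every case group — no reversal.

Yes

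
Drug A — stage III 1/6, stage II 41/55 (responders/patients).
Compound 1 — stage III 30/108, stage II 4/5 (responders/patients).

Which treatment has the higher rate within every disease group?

Stage III: Drug A 1/6 = 16.7%, Compound 1 30/108 = 27.8% → Compound 1
Stage II: Drug A 41/55 = 74.5%, Compound 1 4/5 = 80.0% → Compound 1
Compound 1 has the higher rate in both groups.

Compound 1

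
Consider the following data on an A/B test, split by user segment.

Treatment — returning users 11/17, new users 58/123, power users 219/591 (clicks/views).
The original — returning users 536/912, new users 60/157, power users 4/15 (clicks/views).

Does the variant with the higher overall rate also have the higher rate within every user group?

No

Returning users: Treatment 11/17 = 64.7%, the original 536/912 = 58.8% → Treatment
New users: Treatment 58/123 = 47.2%, the original 60/157 = 38.2% → Treatment
Power users: Treatment 219/591 = 37.1%, the original 4/15 = 26.7% → Treatment
Overall: Treatment 288/731 = 39.4%, the original 600/1084 = 55.4% → the original
Treatment wins each user group but the original wins overall — the comparison reverses. Treatment's views skew toward power users, which has a lower base rate.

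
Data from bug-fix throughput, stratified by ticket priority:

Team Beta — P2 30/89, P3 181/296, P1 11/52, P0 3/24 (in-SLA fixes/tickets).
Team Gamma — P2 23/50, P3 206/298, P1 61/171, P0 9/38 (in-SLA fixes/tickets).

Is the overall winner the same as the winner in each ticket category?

Yes

P2: Team Beta 30/89 = 33.7%, Team Gamma 23/50 = 46.0% → Team Gamma
P3: Team Beta 181/296 = 61.1%, Team Gamma 206/298 = 69.1% → Team Gamma
P1: Team Beta 11/52 = 21.2%, Team Gamma 61/171 = 35.7% → Team Gamma
P0: Team Beta 3/24 = 12.5%, Team Gamma 9/38 = 23.7% → Team Gamma
Overall: Team Beta 225/461 = 48.8%, Team Gamma 299/557 = 53.7% → Team Gamma
Team Gamma wins overall and in every ticket group — no reversal.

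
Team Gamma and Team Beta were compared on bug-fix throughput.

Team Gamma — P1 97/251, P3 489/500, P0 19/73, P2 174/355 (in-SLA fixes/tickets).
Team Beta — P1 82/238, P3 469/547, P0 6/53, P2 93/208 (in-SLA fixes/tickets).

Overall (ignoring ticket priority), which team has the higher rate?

Team Gamma

P1: Team Gamma 97/251 = 38.6%, Team Beta 82/238 = 34.5% → Team Gamma
P3: Team Gamma 489/500 = 97.8%, Team Beta 469/547 = 85.7% → Team Gamma
P0: Team Gamma 19/73 = 26.0%, Team Beta 6/53 = 11.3% → Team Gamma
P2: Team Gamma 174/355 = 49.0%, Team Beta 93/208 = 44.7% → Team Gamma
Overall: Team Gamma 779/1179 = 66.1%, Team Beta 650/1046 = 62.1% → Team Gamma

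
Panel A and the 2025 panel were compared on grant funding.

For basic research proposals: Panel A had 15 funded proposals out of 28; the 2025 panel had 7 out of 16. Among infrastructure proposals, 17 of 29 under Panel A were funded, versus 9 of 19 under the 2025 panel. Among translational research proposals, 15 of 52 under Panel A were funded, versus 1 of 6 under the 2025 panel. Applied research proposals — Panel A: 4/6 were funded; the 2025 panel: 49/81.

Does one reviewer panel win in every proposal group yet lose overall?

Yes

Basic research: Panel A 15/28 = 53.6%, the 2025 panel 7/16 = 43.8% → Panel A
Infrastructure: Panel A 17/29 = 58.6%, the 2025 panel 9/19 = 47.4% → Panel A
Translational research: Panel A 15/52 = 28.8%, the 2025 panel 1/6 = 16.7% → Panel A
Applied research: Panel A 4/6 = 66.7%, the 2025 panel 49/81 = 60.5% → Panel A
Overall: Panel A 51/115 = 44.3%, the 2025 panel 66/122 = 54.1% → the 2025 panel
Panel A wins each proposal group but the 2025 panel wins overall — the comparison reverses. Panel A's proposals skew toward translational research, which has a lower base rate.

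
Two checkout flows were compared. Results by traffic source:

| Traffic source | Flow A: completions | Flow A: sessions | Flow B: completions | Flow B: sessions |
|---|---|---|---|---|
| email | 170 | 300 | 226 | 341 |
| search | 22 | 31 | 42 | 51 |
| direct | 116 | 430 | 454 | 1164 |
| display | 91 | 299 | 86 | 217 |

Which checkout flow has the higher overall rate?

Email: Flow A 170/300 = 56.7%, Flow B 226/341 = 66.3% → Flow B
Search: Flow A 22/31 = 71.0%, Flow B 42/51 = 82.4% → Flow B
Direct: Flow A 116/430 = 27.0%, Flow B 454/1164 = 39.0% → Flow B
Display: Flow A 91/299 = 30.4%, Flow B 86/217 = 39.6% → Flow B
Overall: Flow A 399/1060 = 37.6%, Flow B 808/1773 = 45.6% → Flow B

Flow B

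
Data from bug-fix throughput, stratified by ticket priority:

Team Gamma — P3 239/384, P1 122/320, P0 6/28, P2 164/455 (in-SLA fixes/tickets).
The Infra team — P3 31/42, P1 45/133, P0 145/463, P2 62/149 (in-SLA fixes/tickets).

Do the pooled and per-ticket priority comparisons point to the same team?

No

P3: Team Gamma 239/384 = 62.2%, the Infra team 31/42 = 73.8% → the Infra team
P1: Team Gamma 122/320 = 38.1%, the Infra team 45/133 = 33.8% → Team Gamma
P0: Team Gamma 6/28 = 21.4%, the Infra team 145/463 = 31.3% → the Infra team
P2: Team Gamma 164/455 = 36.0%, the Infra team 62/149 = 41.6% → the Infra team
Overall: Team Gamma 531/1187 = 44.7%, the Infra team 283/787 = 36.0% → Team Gamma
Neither sweeps: Team Gamma wins 1 of 4 groups, the Infra team wins 3. Team Gamma wins overall but not every group — no Simpson reversal.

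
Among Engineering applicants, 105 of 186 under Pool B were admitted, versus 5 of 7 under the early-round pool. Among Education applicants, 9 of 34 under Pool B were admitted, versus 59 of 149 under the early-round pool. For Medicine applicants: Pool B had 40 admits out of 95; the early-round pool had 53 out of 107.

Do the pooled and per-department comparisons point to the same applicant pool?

No

Engineering: Pool B 105/186 = 56.5%, the early-round pool 5/7 = 71.4% → the early-round pool
Education: Pool B 9/34 = 26.5%, the early-round pool 59/149 = 39.6% → the early-round pool
Medicine: Pool B 40/95 = 42.1%, the early-round pool 53/107 = 49.5% → the early-round pool
Overall: Pool B 154/315 = 48.9%, the early-round pool 117/263 = 44.5% → Pool B
The early-round pool wins each department group but Pool B wins overall — the comparison reverses. The early-round pool's applicants skew toward Education, which has a lower base rate.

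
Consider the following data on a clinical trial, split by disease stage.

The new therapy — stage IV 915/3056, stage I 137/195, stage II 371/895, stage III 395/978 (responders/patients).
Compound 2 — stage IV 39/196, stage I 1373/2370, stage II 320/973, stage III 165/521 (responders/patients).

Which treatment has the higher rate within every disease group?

the new therapy

Stage IV: the new therapy 915/3056 = 29.9%, Compound 2 39/196 = 19.9% → the new therapy
Stage I: the new therapy 137/195 = 70.3%, Compound 2 1373/2370 = 57.9% → the new therapy
Stage II: the new therapy 371/895 = 41.5%, Compound 2 320/973 = 32.9% → the new therapy
Stage III: the new therapy 395/978 = 40.4%, Compound 2 165/521 = 31.7% → the new therapy
The new therapy has the higher rate in all 4 groups.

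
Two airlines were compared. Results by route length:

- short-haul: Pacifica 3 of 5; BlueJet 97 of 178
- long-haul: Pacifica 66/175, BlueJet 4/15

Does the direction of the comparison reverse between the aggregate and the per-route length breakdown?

Yes

Short-haul: Pacifica 3/5 = 60.0%, BlueJet 97/178 = 54.5% → Pacifica
Long-haul: Pacifica 66/175 = 37.7%, BlueJet 4/15 = 26.7% → Pacifica
Overall: Pacifica 69/180 = 38.3%, BlueJet 101/193 = 52.3% → BlueJet
Pacifica wins each route group but BlueJet wins overall — the comparison reverses. Pacifica's flights skew toward long-haul, which has a lower base rate.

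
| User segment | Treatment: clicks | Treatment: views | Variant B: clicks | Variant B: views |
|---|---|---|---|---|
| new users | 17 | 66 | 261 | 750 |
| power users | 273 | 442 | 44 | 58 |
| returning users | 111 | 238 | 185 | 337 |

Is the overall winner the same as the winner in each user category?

No

New users: Treatment 17/66 = 25.8%, Variant B 261/750 = 34.8% → Variant B
Power users: Treatment 273/442 = 61.8%, Variant B 44/58 = 75.9% → Variant B
Returning users: Treatment 111/238 = 46.6%, Variant B 185/337 = 54.9% → Variant B
Overall: Treatment 401/746 = 53.8%, Variant B 490/1145 = 42.8% → Treatment
Variant B wins each user group but Treatment wins overall — the comparison reverses. Variant B's views skew toward new users, which has a lower base rate.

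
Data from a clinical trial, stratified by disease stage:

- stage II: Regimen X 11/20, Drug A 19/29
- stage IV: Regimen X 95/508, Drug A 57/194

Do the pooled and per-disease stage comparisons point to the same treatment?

Stage II: Regimen X 11/20 = 55.0%, Drug A 19/29 = 65.5% → Drug A
Stage IV: Regimen X 95/508 = 18.7%, Drug A 57/194 = 29.4% → Drug A
Overall: Regimen X 106/528 = 20.1%, Drug A 76/223 = 34.1% → Drug A
Drug A wins overall and in every disease group — no reversal.

Yes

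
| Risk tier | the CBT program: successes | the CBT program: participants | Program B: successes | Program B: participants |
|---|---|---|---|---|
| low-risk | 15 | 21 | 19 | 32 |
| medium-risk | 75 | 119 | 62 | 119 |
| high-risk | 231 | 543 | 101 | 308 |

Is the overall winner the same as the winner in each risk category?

Low-risk: the CBT program 15/21 = 71.4%, Program B 19/32 = 59.4% → the CBT program
Medium-risk: the CBT program 75/119 = 63.0%, Program B 62/119 = 52.1% → the CBT program
High-risk: the CBT program 231/543 = 42.5%, Program B 101/308 = 32.8% → the CBT program
Overall: the CBT program 321/683 = 47.0%, Program B 182/459 = 39.7% → the CBT program
The CBT program wins overall and in every risk group — no reversal.

Yes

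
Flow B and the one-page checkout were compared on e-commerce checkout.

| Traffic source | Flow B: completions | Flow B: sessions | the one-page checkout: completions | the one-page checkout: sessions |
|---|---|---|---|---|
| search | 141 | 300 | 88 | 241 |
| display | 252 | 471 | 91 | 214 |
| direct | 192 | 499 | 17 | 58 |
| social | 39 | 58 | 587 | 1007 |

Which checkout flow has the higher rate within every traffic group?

Search: Flow B 141/300 = 47.0%, the one-page checkout 88/241 = 36.5% → Flow B
Display: Flow B 252/471 = 53.5%, the one-page checkout 91/214 = 42.5% → Flow B
Direct: Flow B 192/499 = 38.5%, the one-page checkout 17/58 = 29.3% → Flow B
Social: Flow B 39/58 = 67.2%, the one-page checkout 587/1007 = 58.3% → Flow B
Flow B has the higher rate in all 4 groups.

Flow B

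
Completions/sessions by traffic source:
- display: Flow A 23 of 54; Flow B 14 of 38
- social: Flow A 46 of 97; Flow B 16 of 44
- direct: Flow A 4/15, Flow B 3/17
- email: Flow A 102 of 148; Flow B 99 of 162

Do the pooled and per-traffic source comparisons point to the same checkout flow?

Display: Flow A 23/54 = 42.6%, Flow B 14/38 = 36.8% → Flow A
Social: Flow A 46/97 = 47.4%, Flow B 16/44 = 36.4% → Flow A
Direct: Flow A 4/15 = 26.7%, Flow B 3/17 = 17.6% → Flow A
Email: Flow A 102/148 = 68.9%, Flow B 99/162 = 61.1% → Flow A
Overall: Flow A 175/314 = 55.7%, Flow B 132/261 = 50.6% → Flow A
Flow A wins overall and in every traffic group — no reversal.

Yes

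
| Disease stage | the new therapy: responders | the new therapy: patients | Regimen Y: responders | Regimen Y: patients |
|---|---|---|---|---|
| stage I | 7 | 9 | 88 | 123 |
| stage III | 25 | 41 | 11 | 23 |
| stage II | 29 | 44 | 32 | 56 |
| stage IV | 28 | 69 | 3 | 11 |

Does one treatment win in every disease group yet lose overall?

Yes

Stage I: the new therapy 7/9 = 77.8%, Regimen Y 88/123 = 71.5% → the new therapy
Stage III: the new therapy 25/41 = 61.0%, Regimen Y 11/23 = 47.8% → the new therapy
Stage II: the new therapy 29/44 = 65.9%, Regimen Y 32/56 = 57.1% → the new therapy
Stage IV: the new therapy 28/69 = 40.6%, Regimen Y 3/11 = 27.3% → the new therapy
Overall: the new therapy 89/163 = 54.6%, Regimen Y 134/213 = 62.9% → Regimen Y
The new therapy wins each disease group but Regimen Y wins overall — the comparison reverses. The new therapy's patients skew toward stage IV, which has a lower base rate.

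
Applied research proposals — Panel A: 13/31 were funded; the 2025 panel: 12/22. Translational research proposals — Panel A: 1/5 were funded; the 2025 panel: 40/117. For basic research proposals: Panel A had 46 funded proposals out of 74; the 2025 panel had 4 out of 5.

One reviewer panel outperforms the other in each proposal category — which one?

the 2025 panel

Applied research: Panel A 13/31 = 41.9%, the 2025 panel 12/22 = 54.5% → the 2025 panel
Translational research: Panel A 1/5 = 20.0%, the 2025 panel 40/117 = 34.2% → the 2025 panel
Basic research: Panel A 46/74 = 62.2%, the 2025 panel 4/5 = 80.0% → the 2025 panel
The 2025 panel has the higher rate in all 3 groups.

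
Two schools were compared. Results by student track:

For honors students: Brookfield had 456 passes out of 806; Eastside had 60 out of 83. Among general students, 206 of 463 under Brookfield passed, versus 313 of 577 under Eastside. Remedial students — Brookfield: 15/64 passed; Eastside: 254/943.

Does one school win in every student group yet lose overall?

Yes

Honors: Brookfield 456/806 = 56.6%, Eastside 60/83 = 72.3% → Eastside
General: Brookfield 206/463 = 44.5%, Eastside 313/577 = 54.2% → Eastside
Remedial: Brookfield 15/64 = 23.4%, Eastside 254/943 = 26.9% → Eastside
Overall: Brookfield 677/1333 = 50.8%, Eastside 627/1603 = 39.1% → Brookfield
Eastside wins each student group but Brookfield wins overall — the comparison reverses. Eastside's students skew toward remedial, which has a lower base rate.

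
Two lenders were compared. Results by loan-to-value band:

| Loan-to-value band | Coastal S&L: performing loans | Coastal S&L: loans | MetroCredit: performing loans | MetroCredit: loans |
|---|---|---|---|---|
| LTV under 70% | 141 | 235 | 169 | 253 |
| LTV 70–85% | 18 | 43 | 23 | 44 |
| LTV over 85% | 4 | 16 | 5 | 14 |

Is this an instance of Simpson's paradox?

No

LTV under 70%: Coastal S&L 141/235 = 60.0%, MetroCredit 169/253 = 66.8% → MetroCredit
LTV 70–85%: Coastal S&L 18/43 = 41.9%, MetroCredit 23/44 = 52.3% → MetroCredit
LTV over 85%: Coastal S&L 4/16 = 25.0%, MetroCredit 5/14 = 35.7% → MetroCredit
Overall: Coastal S&L 163/294 = 55.4%, MetroCredit 197/311 = 63.3% → MetroCredit
MetroCredit wins overall and in every loan-to-value group — no reversal.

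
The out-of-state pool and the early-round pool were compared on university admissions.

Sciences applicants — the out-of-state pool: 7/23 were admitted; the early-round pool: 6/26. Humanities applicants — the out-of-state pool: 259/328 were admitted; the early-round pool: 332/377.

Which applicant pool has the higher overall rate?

Sciences: the out-of-state pool 7/23 = 30.4%, the early-round pool 6/26 = 23.1% → the out-of-state pool
Humanities: the out-of-state pool 259/328 = 79.0%, the early-round pool 332/377 = 88.1% → the early-round pool
Overall: the out-of-state pool 266/351 = 75.8%, the early-round pool 338/403 = 83.9% → the early-round pool
(Neither sweeps every department group, but the early-round pool has the higher pooled rate.)

the early-round pool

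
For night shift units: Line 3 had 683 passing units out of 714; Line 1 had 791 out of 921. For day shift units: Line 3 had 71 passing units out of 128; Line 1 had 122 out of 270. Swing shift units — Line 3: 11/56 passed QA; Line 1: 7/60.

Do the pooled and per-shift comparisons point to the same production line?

Yes

Night shift: Line 3 683/714 = 95.7%, Line 1 791/921 = 85.9% → Line 3
Day shift: Line 3 71/128 = 55.5%, Line 1 122/270 = 45.2% → Line 3
Swing shift: Line 3 11/56 = 19.6%, Line 1 7/60 = 11.7% → Line 3
Overall: Line 3 765/898 = 85.2%, Line 1 920/1251 = 73.5% → Line 3
Line 3 wins overall and in every shift group — no reversal.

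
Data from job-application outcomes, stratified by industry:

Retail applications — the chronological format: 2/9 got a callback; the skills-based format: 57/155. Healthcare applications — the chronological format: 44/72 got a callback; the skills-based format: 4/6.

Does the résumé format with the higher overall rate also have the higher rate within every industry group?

No

Retail: the chronological format 2/9 = 22.2%, the skills-based format 57/155 = 36.8% → the skills-based format
Healthcare: the chronological format 44/72 = 61.1%, the skills-based format 4/6 = 66.7% → the skills-based format
Overall: the chronological format 46/81 = 56.8%, the skills-based format 61/161 = 37.9% → the chronological format
The skills-based format wins each industry group but the chronological format wins overall — the comparison reverses. The skills-based format's applications skew toward retail, which has a lower base rate.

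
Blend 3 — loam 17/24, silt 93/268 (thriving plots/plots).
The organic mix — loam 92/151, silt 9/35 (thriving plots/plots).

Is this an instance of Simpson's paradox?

Loam: Blend 3 17/24 = 70.8%, the organic mix 92/151 = 60.9% → Blend 3
Silt: Blend 3 93/268 = 34.7%, the organic mix 9/35 = 25.7% → Blend 3
Overall: Blend 3 110/292 = 37.7%, the organic mix 101/186 = 54.3% → the organic mix
Blend 3 wins each soil group but the organic mix wins overall — the comparison reverses. Blend 3's plots skew toward silt, which has a lower base rate.

Yes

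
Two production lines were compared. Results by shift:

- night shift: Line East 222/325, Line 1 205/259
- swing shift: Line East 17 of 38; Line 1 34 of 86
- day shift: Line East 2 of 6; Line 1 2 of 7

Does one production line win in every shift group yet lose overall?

No

Night shift: Line East 222/325 = 68.3%, Line 1 205/259 = 79.2% → Line 1
Swing shift: Line East 17/38 = 44.7%, Line 1 34/86 = 39.5% → Line East
Day shift: Line East 2/6 = 33.3%, Line 1 2/7 = 28.6% → Line East
Overall: Line East 241/369 = 65.3%, Line 1 241/352 = 68.5% → Line 1
Neither sweeps: Line East wins 2 of 3 groups, Line 1 wins 1. Line 1 wins overall but not every group — no Simpson reversal.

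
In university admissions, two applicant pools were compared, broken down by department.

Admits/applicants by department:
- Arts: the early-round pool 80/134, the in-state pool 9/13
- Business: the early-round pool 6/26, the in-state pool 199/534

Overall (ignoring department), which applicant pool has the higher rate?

the early-round pool

Arts: the early-round pool 80/134 = 59.7%, the in-state pool 9/13 = 69.2% → the in-state pool
Business: the early-round pool 6/26 = 23.1%, the in-state pool 199/534 = 37.3% → the in-state pool
Overall: the early-round pool 86/160 = 53.8%, the in-state pool 208/547 = 38.0% → the early-round pool
(The in-state pool wins every department group but the early-round pool wins overall — the in-state pool's applicants skew toward the low-rate Business group.)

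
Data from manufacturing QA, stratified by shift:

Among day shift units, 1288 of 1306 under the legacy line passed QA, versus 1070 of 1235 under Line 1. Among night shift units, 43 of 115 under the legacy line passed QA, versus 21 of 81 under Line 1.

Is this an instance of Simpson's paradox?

No

Day shift: the legacy line 1288/1306 = 98.6%, Line 1 1070/1235 = 86.6% → the legacy line
Night shift: the legacy line 43/115 = 37.4%, Line 1 21/81 = 25.9% → the legacy line
Overall: the legacy line 1331/1421 = 93.7%, Line 1 1091/1316 = 82.9% → the legacy line
The legacy line wins overall and in every shift group — no reversal.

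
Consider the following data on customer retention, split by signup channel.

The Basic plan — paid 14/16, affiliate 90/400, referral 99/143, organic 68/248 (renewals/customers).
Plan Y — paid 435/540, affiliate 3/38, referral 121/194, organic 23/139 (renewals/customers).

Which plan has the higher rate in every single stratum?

Paid: the Basic plan 14/16 = 87.5%, Plan Y 435/540 = 80.6% → the Basic plan
Affiliate: the Basic plan 90/400 = 22.5%, Plan Y 3/38 = 7.9% → the Basic plan
Referral: the Basic plan 99/143 = 69.2%, Plan Y 121/194 = 62.4% → the Basic plan
Organic: the Basic plan 68/248 = 27.4%, Plan Y 23/139 = 16.5% → the Basic plan
The Basic plan has the higher rate in all 4 groups.

the Basic plan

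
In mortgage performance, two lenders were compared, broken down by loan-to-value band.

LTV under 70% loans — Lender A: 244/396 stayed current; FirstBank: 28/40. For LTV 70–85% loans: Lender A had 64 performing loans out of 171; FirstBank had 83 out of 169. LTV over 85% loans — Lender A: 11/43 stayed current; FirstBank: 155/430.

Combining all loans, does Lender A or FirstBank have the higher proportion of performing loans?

LTV under 70%: Lender A 244/396 = 61.6%, FirstBank 28/40 = 70.0% → FirstBank
LTV 70–85%: Lender A 64/171 = 37.4%, FirstBank 83/169 = 49.1% → FirstBank
LTV over 85%: Lender A 11/43 = 25.6%, FirstBank 155/430 = 36.0% → FirstBank
Overall: Lender A 319/610 = 52.3%, FirstBank 266/639 = 41.6% → Lender A
(FirstBank wins every loan-to-value group but Lender A wins overall — FirstBank's loans skew toward the low-rate LTV over 85% group.)

Lender A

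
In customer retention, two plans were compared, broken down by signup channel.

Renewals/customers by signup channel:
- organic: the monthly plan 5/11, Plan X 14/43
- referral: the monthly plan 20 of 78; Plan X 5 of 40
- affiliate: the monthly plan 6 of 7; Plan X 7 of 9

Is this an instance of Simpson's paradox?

Organic: the monthly plan 5/11 = 45.5%, Plan X 14/43 = 32.6% → the monthly plan
Referral: the monthly plan 20/78 = 25.6%, Plan X 5/40 = 12.5% → the monthly plan
Affiliate: the monthly plan 6/7 = 85.7%, Plan X 7/9 = 77.8% → the monthly plan
Overall: the monthly plan 31/96 = 32.3%, Plan X 26/92 = 28.3% → the monthly plan
The monthly plan wins overall and in every signup group — no reversal.

No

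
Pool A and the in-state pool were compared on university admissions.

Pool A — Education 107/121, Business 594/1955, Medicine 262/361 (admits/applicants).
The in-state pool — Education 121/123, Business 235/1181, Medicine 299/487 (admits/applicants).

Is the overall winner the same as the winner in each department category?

Education: Pool A 107/121 = 88.4%, the in-state pool 121/123 = 98.4% → the in-state pool
Business: Pool A 594/1955 = 30.4%, the in-state pool 235/1181 = 19.9% → Pool A
Medicine: Pool A 262/361 = 72.6%, the in-state pool 299/487 = 61.4% → Pool A
Overall: Pool A 963/2437 = 39.5%, the in-state pool 655/1791 = 36.6% → Pool A
Neither sweeps: Pool A wins 2 of 3 groups, the in-state pool wins 1. Pool A wins overall but not every group — no Simpson reversal.

No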